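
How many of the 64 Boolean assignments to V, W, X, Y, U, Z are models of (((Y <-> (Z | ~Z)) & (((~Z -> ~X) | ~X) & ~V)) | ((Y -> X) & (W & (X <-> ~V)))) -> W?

58

Initial set: {((((Y <-> (Z | ~Z)) & (((~Z -> ~X) | ~X) & ~V)) | ((Y -> X) & (W & (X <-> ~V)))) -> W)}.
((((Y <-> (Z | ~Z)) & (((~Z -> ~X) | ~X) & ~V)) | ((Y -> X) & (W & (X <-> ~V)))) -> W): β-rule — branch into ~(((Y <-> (Z | ~Z)) & (((~Z -> ~X) | ~X) & ~V)) | ((Y -> X) & (W & (X <-> ~V))))  //  W.
  branch 1 (add ~(((Y <-> (Z | ~Z)) & (((~Z -> ~X) | ~X) & ~V)) | ((Y -> X) & (W & (X <-> ~V))))):
    ~(((Y <-> (Z | ~Z)) & (((~Z -> ~X) | ~X) & ~V)) | ((Y -> X) & (W & (X <-> ~V)))): α-rule — add ~((Y <-> (Z | ~Z)) & (((~Z -> ~X) | ~X) & ~V)), ~((Y -> X) & (W & (X <-> ~V))).
    ~((Y <-> (Z | ~Z)) & (((~Z -> ~X) | ~X) & ~V)): β-rule — branch into ~(Y <-> (Z | ~Z))  //  ~(((~Z -> ~X) | ~X) & ~V).
      branch 1.1 (add ~(Y <-> (Z | ~Z))):
        ~((Y -> X) & (W & (X <-> ~V))): β-rule — branch into ~(Y -> X)  //  ~(W & (X <-> ~V)).
          branch 1.1.1 (add ~(Y -> X)):
            ~(Y -> X): α-rule — add Y, ~X.
            ~(Y <-> (Z | ~Z)): β-rule — branch into Y, ~(Z | ~Z)  //  ~Y, (Z | ~Z).
              branch 1.1.1.1 (add Y, ~(Z | ~Z)):
                ~(Z | ~Z): α-rule — add ~Z, ~~Z.
                × closes — contains both Z and ~Z.
              branch 1.1.1.2 (add ~Y, (Z | ~Z)):
                × closes — contains both Y and ~Y.
          branch 1.1.2 (add ~(W & (X <-> ~V))):
            ~(Y <-> (Z | ~Z)): β-rule — branch into Y, ~(Z | ~Z)  //  ~Y, (Z | ~Z).
              branch 1.1.2.1 (add Y, ~(Z | ~Z)):
                ~(Z | ~Z): α-rule — add ~Z, ~~Z.
                × closes — contains both Z and ~Z.
              branch 1.1.2.2 (add ~Y, (Z | ~Z)):
                ~(W & (X <-> ~V)): β-rule — branch into ~W  //  ~(X <-> ~V).
                  branch 1.1.2.2.1 (add ~W):
                    (Z | ~Z): β-rule — branch into Z  //  ~Z.
                      branch 1.1.2.2.1.1 (add Z):
                        ○ open, literals {W=0, Y=0, Z=1}.
                      branch 1.1.2.2.1.2 (add ~Z):
                        ○ open, literals {W=0, Y=0, Z=0}.
                  branch 1.1.2.2.2 (add ~(X <-> ~V)):
                    (Z | ~Z): β-rule — branch into Z  //  ~Z.
                      branch 1.1.2.2.2.1 (add Z):
                        ~(X <-> ~V): β-rule — branch into X, ~~V  //  ~X, ~V.
                          branch 1.1.2.2.2.1.1 (add X, ~~V):
                            ○ open, literals {V=1, X=1, Y=0, Z=1}.
                          branch 1.1.2.2.2.1.2 (add ~X, ~V):
                            ○ open, literals {V=0, X=0, Y=0, Z=1}.
                      branch 1.1.2.2.2.2 (add ~Z):
                        ~(X <-> ~V): β-rule — branch into X, ~~V  //  ~X, ~V.
                          branch 1.1.2.2.2.2.1 (add X, ~~V):
                            ○ open, literals {V=1, X=1, Y=0, Z=0}.
                          branch 1.1.2.2.2.2.2 (add ~X, ~V):
                            ○ open, literals {V=0, X=0, Y=0, Z=0}.
      branch 1.2 (add ~(((~Z -> ~X) | ~X) & ~V)):
        ~((Y -> X) & (W & (X <-> ~V))): β-rule — branch into ~(Y -> X)  //  ~(W & (X <-> ~V)).
          branch 1.2.1 (add ~(Y -> X)):
            ~(Y -> X): α-rule — add Y, ~X.
            ~(((~Z -> ~X) | ~X) & ~V): β-rule — branch into ~((~Z -> ~X) | ~X)  //  ~~V.
              branch 1.2.1.1 (add ~((~Z -> ~X) | ~X)):
                ~((~Z -> ~X) | ~X): α-rule — add ~(~Z -> ~X), ~~X.
                × closes — contains both X and ~X.
              branch 1.2.1.2 (add ~~V):
                ○ open, literals {V=1, X=0, Y=1}.
          branch 1.2.2 (add ~(W & (X <-> ~V))):
            ~(((~Z -> ~X) | ~X) & ~V): β-rule — branch into ~((~Z -> ~X) | ~X)  //  ~~V.
              branch 1.2.2.1 (add ~((~Z -> ~X) | ~X)):
                ~((~Z -> ~X) | ~X): α-rule — add ~(~Z -> ~X), ~~X.
                ~(~Z -> ~X): α-rule — add ~Z, ~~X.
                ~(W & (X <-> ~V)): β-rule — branch into ~W  //  ~(X <-> ~V).
                  branch 1.2.2.1.1 (add ~W):
                    ○ open, literals {W=0, X=1, Z=0}.
                  branch 1.2.2.1.2 (add ~(X <-> ~V)):
                    ~(X <-> ~V): β-rule — branch into X, ~~V  //  ~X, ~V.
                      branch 1.2.2.1.2.1 (add X, ~~V):
                        ○ open, literals {V=1, X=1, Z=0}.
                      branch 1.2.2.1.2.2 (add ~X, ~V):
                        × closes — contains both X and ~X.
              branch 1.2.2.2 (add ~~V):
                ~(W & (X <-> ~V)): β-rule — branch into ~W  //  ~(X <-> ~V).
                  branch 1.2.2.2.1 (add ~W):
                    ○ open, literals {V=1, W=0}.
                  branch 1.2.2.2.2 (add ~(X <-> ~V)):
                    ~(X <-> ~V): β-rule — branch into X, ~~V  //  ~X, ~V.
                      branch 1.2.2.2.2.1 (add X, ~~V):
                        ○ open, literals {V=1, X=1}.
                      branch 1.2.2.2.2.2 (add ~X, ~V):
                        × closes — contains both V and ~V.
  branch 2 (add W):
    ○ open, literals {W=1}.
6 branches closed, 12 open.
Each open branch fixes some atoms; the unmentioned ones are free. Counting distinct full assignments: branch {W=0, Y=0, Z=1} (V, X, U) contributes 8 new; branch {W=0, Y=0, Z=0} (V, X, U) contributes 8 new; branch {V=1, X=1, Y=0, Z=1} (W, U) contributes 2 new; branch {V=0, X=0, Y=0, Z=1} (W, U) contributes 2 new; branch {V=1, X=1, Y=0, Z=0} (W, U) contributes 2 new; branch {V=0, X=0, Y=0, Z=0} (W, U) contributes 2 new; branch {V=1, X=0, Y=1} (W, U, Z) contributes 8 new; branch {W=0, X=1, Z=0} (V, Y, U) contributes 4 new; branch {V=1, X=1, Z=0} (W, Y, U) contributes 2 new; branch {V=1, W=0} (X, Y, U, Z) contributes 2 new; branch {V=1, X=1} (W, Y, U, Z) contributes 2 new; branch {W=1} (V, X, Y, U, Z) contributes 16 new. Total: 58.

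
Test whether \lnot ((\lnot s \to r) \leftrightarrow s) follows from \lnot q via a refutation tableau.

Initial set: {T \lnot q; F \lnot ((\lnot s \to r) \leftrightarrow s)}.
F \lnot ((\lnot s \to r) \leftrightarrow s): β-rule — branch into T (\lnot s \to r), T s  //  F (\lnot s \to r), F s.
  branch 1 (add T (\lnot s \to r), T s):
    T (\lnot s \to r): β-rule — branch into F \lnot s  //  T r.
      branch 1.1 (add F \lnot s):
        ○ open, literals {q=F, s=T}.
      branch 1.2 (add T r):
        ○ open, literals {q=F, r=T, s=T}.
  branch 2 (add F (\lnot s \to r), F s):
    F (\lnot s \to r): α-rule — add T \lnot s, F r.
    ○ open, literals {q=F, r=F, s=F}.
0 branches closed, 3 open.
An open branch gives a countermodel: q=F, s=T (unmentioned atoms arbitrary); the premises hold there but the conclusion fails.

No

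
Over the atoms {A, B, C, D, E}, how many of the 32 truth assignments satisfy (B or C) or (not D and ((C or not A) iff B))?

26

Initial set: {((B or C) or (not D and ((C or not A) iff B)))}.
((B or C) or (not D and ((C or not A) iff B))): β-rule — branch into (B or C)  //  (not D and ((C or not A) iff B)).
  branch 1 (add (B or C)):
    (B or C): β-rule — branch into B  //  C.
      branch 1.1 (add B):
        ○ open, literals {B=T}.
      branch 1.2 (add C):
        ○ open, literals {C=T}.
  branch 2 (add (not D and ((C or not A) iff B))):
    (not D and ((C or not A) iff B)): α-rule — add not D, ((C or not A) iff B).
    ((C or not A) iff B): β-rule — branch into (C or not A), B  //  not (C or not A), not B.
      branch 2.1 (add (C or not A), B):
        (C or not A): β-rule — branch into C  //  not A.
          branch 2.1.1 (add C):
            ○ open, literals {B=T, C=T, D=F}.
          branch 2.1.2 (add not A):
            ○ open, literals {A=F, B=T, D=F}.
      branch 2.2 (add not (C or not A), not B):
        not (C or not A): α-rule — add not C, not not A.
        ○ open, literals {A=T, B=F, C=F, D=F}.
0 branches closed, 5 open.
Each open branch fixes some atoms; the unmentioned ones are free. Counting distinct full assignments: branch {B=T} (A, C, D, E) contributes 16 new; branch {C=T} (A, B, D, E) contributes 8 new; branch {B=T, C=T, D=F} (A, E) contributes 0 new; branch {A=F, B=T, D=F} (C, E) contributes 0 new; branch {A=T, B=F, C=F, D=F} (E) contributes 2 new. Total: 26.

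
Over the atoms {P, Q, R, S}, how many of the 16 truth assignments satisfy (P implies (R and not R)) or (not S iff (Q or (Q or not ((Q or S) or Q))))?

14

Initial set: {((P implies (R and not R)) or (not S iff (Q or (Q or not ((Q or S) or Q)))))}.
((P implies (R and not R)) or (not S iff (Q or (Q or not ((Q or S) or Q))))): β-rule — branch into (P implies (R and not R))  //  (not S iff (Q or (Q or not ((Q or S) or Q)))).
  branch 1 (add (P implies (R and not R))):
    (P implies (R and not R)): β-rule — branch into not P  //  (R and not R).
      branch 1.1 (add not P):
        ○ open, literals {P=0}.
      branch 1.2 (add (R and not R)):
        (R and not R): α-rule — add R, not R.
        × closes — contains both R and not R.
  branch 2 (add (not S iff (Q or (Q or not ((Q or S) or Q))))):
    (not S iff (Q or (Q or not ((Q or S) or Q)))): β-rule — branch into not S, (Q or (Q or not ((Q or S) or Q)))  //  not not S, not (Q or (Q or not ((Q or S) or Q))).
      branch 2.1 (add not S, (Q or (Q or not ((Q or S) or Q)))):
        (Q or (Q or not ((Q or S) or Q))): β-rule — branch into Q  //  (Q or not ((Q or S) or Q)).
          branch 2.1.1 (add Q):
            ○ open, literals {Q=1, S=0}.
          branch 2.1.2 (add (Q or not ((Q or S) or Q))):
            (Q or not ((Q or S) or Q)): β-rule — branch into Q  //  not ((Q or S) or Q).
              branch 2.1.2.1 (add Q):
                ○ open, literals {Q=1, S=0}.
              branch 2.1.2.2 (add not ((Q or S) or Q)):
                not ((Q or S) or Q): α-rule — add not (Q or S), not Q.
                not (Q or S): α-rule — add not Q, not S.
                ○ open, literals {Q=0, S=0}.
      branch 2.2 (add not not S, not (Q or (Q or not ((Q or S) or Q)))):
        not (Q or (Q or not ((Q or S) or Q))): α-rule — add not Q, not (Q or not ((Q or S) or Q)).
        not (Q or not ((Q or S) or Q)): α-rule — add not Q, not not ((Q or S) or Q).
        not not ((Q or S) or Q): β-rule — branch into (Q or S)  //  Q.
          branch 2.2.1 (add (Q or S)):
            (Q or S): β-rule — branch into Q  //  S.
              branch 2.2.1.1 (add Q):
                × closes — contains both Q and not Q.
              branch 2.2.1.2 (add S):
                ○ open, literals {Q=0, S=1}.
          branch 2.2.2 (add Q):
            × closes — contains both Q and not Q.
3 branches closed, 5 open.
Each open branch fixes some atoms; the unmentioned ones are free. Counting distinct full assignments: branch {P=0} (Q, R, S) contributes 8 new; branch {Q=1, S=0} (P, R) contributes 2 new; branch {Q=1, S=0} (P, R) contributes 0 new; branch {Q=0, S=0} (P, R) contributes 2 new; branch {Q=0, S=1} (P, R) contributes 2 new. Total: 14.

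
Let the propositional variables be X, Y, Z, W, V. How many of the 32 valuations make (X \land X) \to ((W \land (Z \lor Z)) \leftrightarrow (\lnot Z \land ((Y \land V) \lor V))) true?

Initial set: {((X \land X) \to ((W \land (Z \lor Z)) \leftrightarrow (\lnot Z \land ((Y \land V) \lor V))))}.
((X \land X) \to ((W \land (Z \lor Z)) \leftrightarrow (\lnot Z \land ((Y \land V) \lor V)))): β-rule — branch into \lnot (X \land X)  //  ((W \land (Z \lor Z)) \leftrightarrow (\lnot Z \land ((Y \land V) \lor V))).
  branch 1 (add \lnot (X \land X)):
    \lnot (X \land X): β-rule — branch into \lnot X  //  \lnot X.
      branch 1.1 (add \lnot X):
        ○ open, literals {X=false}.
      branch 1.2 (add \lnot X):
        ○ open, literals {X=false}.
  branch 2 (add ((W \land (Z \lor Z)) \leftrightarrow (\lnot Z \land ((Y \land V) \lor V)))):
    ((W \land (Z \lor Z)) \leftrightarrow (\lnot Z \land ((Y \land V) \lor V))): β-rule — branch into (W \land (Z \lor Z)), (\lnot Z \land ((Y \land V) \lor V))  //  \lnot (W \land (Z \lor Z)), \lnot (\lnot Z \land ((Y \land V) \lor V)).
      branch 2.1 (add (W \land (Z \lor Z)), (\lnot Z \land ((Y \land V) \lor V))):
        (W \land (Z \lor Z)): α-rule — add W, (Z \lor Z).
        (\lnot Z \land ((Y \land V) \lor V)): α-rule — add \lnot Z, ((Y \land V) \lor V).
        (Z \lor Z): β-rule — branch into Z  //  Z.
          branch 2.1.1 (add Z):
            × closes — contains both Z and \lnot Z.
          branch 2.1.2 (add Z):
            × closes — contains both Z and \lnot Z.
      branch 2.2 (add \lnot (W \land (Z \lor Z)), \lnot (\lnot Z \land ((Y \land V) \lor V))):
        \lnot (W \land (Z \lor Z)): β-rule — branch into \lnot W  //  \lnot (Z \lor Z).
          branch 2.2.1 (add \lnot W):
            \lnot (\lnot Z \land ((Y \land V) \lor V)): β-rule — branch into \lnot \lnot Z  //  \lnot ((Y \land V) \lor V).
              branch 2.2.1.1 (add \lnot \lnot Z):
                ○ open, literals {W=false, Z=true}.
              branch 2.2.1.2 (add \lnot ((Y \land V) \lor V)):
                \lnot ((Y \land V) \lor V): α-rule — add \lnot (Y \land V), \lnot V.
                \lnot (Y \land V): β-rule — branch into \lnot Y  //  \lnot V.
                  branch 2.2.1.2.1 (add \lnot Y):
                    ○ open, literals {V=false, W=false, Y=false}.
                  branch 2.2.1.2.2 (add \lnot V):
                    ○ open, literals {V=false, W=false}.
          branch 2.2.2 (add \lnot (Z \lor Z)):
            \lnot (Z \lor Z): α-rule — add \lnot Z, \lnot Z.
            \lnot (\lnot Z \land ((Y \land V) \lor V)): β-rule — branch into \lnot \lnot Z  //  \lnot ((Y \land V) \lor V).
              branch 2.2.2.1 (add \lnot \lnot Z):
                × closes — contains both Z and \lnot Z.
              branch 2.2.2.2 (add \lnot ((Y \land V) \lor V)):
                \lnot ((Y \land V) \lor V): α-rule — add \lnot (Y \land V), \lnot V.
                \lnot (Y \land V): β-rule — branch into \lnot Y  //  \lnot V.
                  branch 2.2.2.2.1 (add \lnot Y):
                    ○ open, literals {V=false, Y=false, Z=false}.
                  branch 2.2.2.2.2 (add \lnot V):
                    ○ open, literals {V=false, Z=false}.
3 branches closed, 7 open.
Each open branch fixes some atoms; the unmentioned ones are free. Counting distinct full assignments: branch {X=false} (Y, Z, W, V) contributes 16 new; branch {X=false} (Y, Z, W, V) contributes 0 new; branch {W=false, Z=true} (X, Y, V) contributes 4 new; branch {V=false, W=false, Y=false} (X, Z) contributes 1 new; branch {V=false, W=false} (X, Y, Z) contributes 1 new; branch {V=false, Y=false, Z=false} (X, W) contributes 1 new; branch {V=false, Z=false} (X, Y, W) contributes 1 new. Total: 24.

24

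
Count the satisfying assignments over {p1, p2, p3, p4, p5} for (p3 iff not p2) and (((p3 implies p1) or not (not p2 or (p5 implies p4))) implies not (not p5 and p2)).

Initial set: {((p3 iff not p2) and (((p3 implies p1) or not (not p2 or (p5 implies p4))) implies not (not p5 and p2)))}.
((p3 iff not p2) and (((p3 implies p1) or not (not p2 or (p5 implies p4))) implies not (not p5 and p2))): α-rule — add (p3 iff not p2), (((p3 implies p1) or not (not p2 or (p5 implies p4))) implies not (not p5 and p2)).
(p3 iff not p2): β-rule — branch into p3, not p2  //  not p3, not not p2.
  branch 1 (add p3, not p2):
    (((p3 implies p1) or not (not p2 or (p5 implies p4))) implies not (not p5 and p2)): β-rule — branch into not ((p3 implies p1) or not (not p2 or (p5 implies p4)))  //  not (not p5 and p2).
      branch 1.1 (add not ((p3 implies p1) or not (not p2 or (p5 implies p4)))):
        not ((p3 implies p1) or not (not p2 or (p5 implies p4))): α-rule — add not (p3 implies p1), not not (not p2 or (p5 implies p4)).
        not (p3 implies p1): α-rule — add p3, not p1.
        not not (not p2 or (p5 implies p4)): β-rule — branch into not p2  //  (p5 implies p4).
          branch 1.1.1 (add not p2):
            ○ open, literals {p1=false, p2=false, p3=true}.
          branch 1.1.2 (add (p5 implies p4)):
            (p5 implies p4): β-rule — branch into not p5  //  p4.
              branch 1.1.2.1 (add not p5):
                ○ open, literals {p1=false, p2=false, p3=true, p5=false}.
              branch 1.1.2.2 (add p4):
                ○ open, literals {p1=false, p2=false, p3=true, p4=true}.
      branch 1.2 (add not (not p5 and p2)):
        not (not p5 and p2): β-rule — branch into not not p5  //  not p2.
          branch 1.2.1 (add not not p5):
            ○ open, literals {p2=false, p3=true, p5=true}.
          branch 1.2.2 (add not p2):
            ○ open, literals {p2=false, p3=true}.
  branch 2 (add not p3, not not p2):
    (((p3 implies p1) or not (not p2 or (p5 implies p4))) implies not (not p5 and p2)): β-rule — branch into not ((p3 implies p1) or not (not p2 or (p5 implies p4)))  //  not (not p5 and p2).
      branch 2.1 (add not ((p3 implies p1) or not (not p2 or (p5 implies p4)))):
        not ((p3 implies p1) or not (not p2 or (p5 implies p4))): α-rule — add not (p3 implies p1), not not (not p2 or (p5 implies p4)).
        not (p3 implies p1): α-rule — add p3, not p1.
        × closes — contains both p3 and not p3.
      branch 2.2 (add not (not p5 and p2)):
        not (not p5 and p2): β-rule — branch into not not p5  //  not p2.
          branch 2.2.1 (add not not p5):
            ○ open, literals {p2=true, p3=false, p5=true}.
          branch 2.2.2 (add not p2):
            × closes — contains both p2 and not p2.
2 branches closed, 6 open.
Each open branch fixes some atoms; the unmentioned ones are free. Counting distinct full assignments: branch {p1=false, p2=false, p3=true} (p4, p5) contributes 4 new; branch {p1=false, p2=false, p3=true, p5=false} (p4) contributes 0 new; branch {p1=false, p2=false, p3=true, p4=true} (p5) contributes 0 new; branch {p2=false, p3=true, p5=true} (p1, p4) contributes 2 new; branch {p2=false, p3=true} (p1, p4, p5) contributes 2 new; branch {p2=true, p3=false, p5=true} (p1, p4) contributes 4 new. Total: 12.

12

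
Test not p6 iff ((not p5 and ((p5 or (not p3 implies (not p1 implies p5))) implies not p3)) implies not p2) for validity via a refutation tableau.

Assume the negation and expand:
Initial set: {not (not p6 iff ((not p5 and ((p5 or (not p3 implies (not p1 implies p5))) implies not p3)) implies not p2))}.
not (not p6 iff ((not p5 and ((p5 or (not p3 implies (not p1 implies p5))) implies not p3)) implies not p2)): β-rule — branch into not p6, not ((not p5 and ((p5 or (not p3 implies (not p1 implies p5))) implies not p3)) implies not p2)  //  not not p6, ((not p5 and ((p5 or (not p3 implies (not p1 implies p5))) implies not p3)) implies not p2).
  branch 1 (add not p6, not ((not p5 and ((p5 or (not p3 implies (not p1 implies p5))) implies not p3)) implies not p2)):
    not ((not p5 and ((p5 or (not p3 implies (not p1 implies p5))) implies not p3)) implies not p2): α-rule — add (not p5 and ((p5 or (not p3 implies (not p1 implies p5))) implies not p3)), not not p2.
    (not p5 and ((p5 or (not p3 implies (not p1 implies p5))) implies not p3)): α-rule — add not p5, ((p5 or (not p3 implies (not p1 implies p5))) implies not p3).
    ((p5 or (not p3 implies (not p1 implies p5))) implies not p3): β-rule — branch into not (p5 or (not p3 implies (not p1 implies p5)))  //  not p3.
      branch 1.1 (add not (p5 or (not p3 implies (not p1 implies p5)))):
        not (p5 or (not p3 implies (not p1 implies p5))): α-rule — add not p5, not (not p3 implies (not p1 implies p5)).
        not (not p3 implies (not p1 implies p5)): α-rule — add not p3, not (not p1 implies p5).
        not (not p1 implies p5): α-rule — add not p1, not p5.
        ○ open, literals {p1=F, p2=T, p3=F, p5=F, p6=F}.
      branch 1.2 (add not p3):
        ○ open, literals {p2=T, p3=F, p5=F, p6=F}.
  branch 2 (add not not p6, ((not p5 and ((p5 or (not p3 implies (not p1 implies p5))) implies not p3)) implies not p2)):
    ((not p5 and ((p5 or (not p3 implies (not p1 implies p5))) implies not p3)) implies not p2): β-rule — branch into not (not p5 and ((p5 or (not p3 implies (not p1 implies p5))) implies not p3))  //  not p2.
      branch 2.1 (add not (not p5 and ((p5 or (not p3 implies (not p1 implies p5))) implies not p3))):
        not (not p5 and ((p5 or (not p3 implies (not p1 implies p5))) implies not p3)): β-rule — branch into not not p5  //  not ((p5 or (not p3 implies (not p1 implies p5))) implies not p3).
          branch 2.1.1 (add not not p5):
            ○ open, literals {p5=T, p6=T}.
          branch 2.1.2 (add not ((p5 or (not p3 implies (not p1 implies p5))) implies not p3)):
            not ((p5 or (not p3 implies (not p1 implies p5))) implies not p3): α-rule — add (p5 or (not p3 implies (not p1 implies p5))), not not p3.
            (p5 or (not p3 implies (not p1 implies p5))): β-rule — branch into p5  //  (not p3 implies (not p1 implies p5)).
              branch 2.1.2.1 (add p5):
                ○ open, literals {p3=T, p5=T, p6=T}.
              branch 2.1.2.2 (add (not p3 implies (not p1 implies p5))):
                (not p3 implies (not p1 implies p5)): β-rule — branch into not not p3  //  (not p1 implies p5).
                  branch 2.1.2.2.1 (add not not p3):
                    ○ open, literals {p3=T, p6=T}.
                  branch 2.1.2.2.2 (add (not p1 implies p5)):
                    (not p1 implies p5): β-rule — branch into not not p1  //  p5.
                      branch 2.1.2.2.2.1 (add not not p1):
                        ○ open, literals {p1=T, p3=T, p6=T}.
                      branch 2.1.2.2.2.2 (add p5):
                        ○ open, literals {p3=T, p5=T, p6=T}.
      branch 2.2 (add not p2):
        ○ open, literals {p2=F, p6=T}.
0 branches closed, 8 open.
An open branch gives a countermodel: p1=F, p2=T, p3=F, p5=F, p6=F (unmentioned atoms arbitrary); under it the original formula is false.

Not valid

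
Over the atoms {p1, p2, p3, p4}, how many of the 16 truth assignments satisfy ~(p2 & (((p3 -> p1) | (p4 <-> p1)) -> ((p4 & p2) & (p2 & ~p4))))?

15

Initial set: {~(p2 & (((p3 -> p1) | (p4 <-> p1)) -> ((p4 & p2) & (p2 & ~p4))))}.
~(p2 & (((p3 -> p1) | (p4 <-> p1)) -> ((p4 & p2) & (p2 & ~p4)))): β-rule — branch into ~p2  //  ~(((p3 -> p1) | (p4 <-> p1)) -> ((p4 & p2) & (p2 & ~p4))).
  branch 1 (add ~p2):
    ○ open, literals {p2=F}.
  branch 2 (add ~(((p3 -> p1) | (p4 <-> p1)) -> ((p4 & p2) & (p2 & ~p4)))):
    ~(((p3 -> p1) | (p4 <-> p1)) -> ((p4 & p2) & (p2 & ~p4))): α-rule — add ((p3 -> p1) | (p4 <-> p1)), ~((p4 & p2) & (p2 & ~p4)).
    ((p3 -> p1) | (p4 <-> p1)): β-rule — branch into (p3 -> p1)  //  (p4 <-> p1).
      branch 2.1 (add (p3 -> p1)):
        ~((p4 & p2) & (p2 & ~p4)): β-rule — branch into ~(p4 & p2)  //  ~(p2 & ~p4).
          branch 2.1.1 (add ~(p4 & p2)):
            (p3 -> p1): β-rule — branch into ~p3  //  p1.
              branch 2.1.1.1 (add ~p3):
                ~(p4 & p2): β-rule — branch into ~p4  //  ~p2.
                  branch 2.1.1.1.1 (add ~p4):
                    ○ open, literals {p3=F, p4=F}.
                  branch 2.1.1.1.2 (add ~p2):
                    ○ open, literals {p2=F, p3=F}.
              branch 2.1.1.2 (add p1):
                ~(p4 & p2): β-rule — branch into ~p4  //  ~p2.
                  branch 2.1.1.2.1 (add ~p4):
                    ○ open, literals {p1=T, p4=F}.
                  branch 2.1.1.2.2 (add ~p2):
                    ○ open, literals {p1=T, p2=F}.
          branch 2.1.2 (add ~(p2 & ~p4)):
            (p3 -> p1): β-rule — branch into ~p3  //  p1.
              branch 2.1.2.1 (add ~p3):
                ~(p2 & ~p4): β-rule — branch into ~p2  //  ~~p4.
                  branch 2.1.2.1.1 (add ~p2):
                    ○ open, literals {p2=F, p3=F}.
                  branch 2.1.2.1.2 (add ~~p4):
                    ○ open, literals {p3=F, p4=T}.
              branch 2.1.2.2 (add p1):
                ~(p2 & ~p4): β-rule — branch into ~p2  //  ~~p4.
                  branch 2.1.2.2.1 (add ~p2):
                    ○ open, literals {p1=T, p2=F}.
                  branch 2.1.2.2.2 (add ~~p4):
                    ○ open, literals {p1=T, p4=T}.
      branch 2.2 (add (p4 <-> p1)):
        ~((p4 & p2) & (p2 & ~p4)): β-rule — branch into ~(p4 & p2)  //  ~(p2 & ~p4).
          branch 2.2.1 (add ~(p4 & p2)):
            (p4 <-> p1): β-rule — branch into p4, p1  //  ~p4, ~p1.
              branch 2.2.1.1 (add p4, p1):
                ~(p4 & p2): β-rule — branch into ~p4  //  ~p2.
                  branch 2.2.1.1.1 (add ~p4):
                    × closes — contains both p4 and ~p4.
                  branch 2.2.1.1.2 (add ~p2):
                    ○ open, literals {p1=T, p2=F, p4=T}.
              branch 2.2.1.2 (add ~p4, ~p1):
                ~(p4 & p2): β-rule — branch into ~p4  //  ~p2.
                  branch 2.2.1.2.1 (add ~p4):
                    ○ open, literals {p1=F, p4=F}.
                  branch 2.2.1.2.2 (add ~p2):
                    ○ open, literals {p1=F, p2=F, p4=F}.
          branch 2.2.2 (add ~(p2 & ~p4)):
            (p4 <-> p1): β-rule — branch into p4, p1  //  ~p4, ~p1.
              branch 2.2.2.1 (add p4, p1):
                ~(p2 & ~p4): β-rule — branch into ~p2  //  ~~p4.
                  branch 2.2.2.1.1 (add ~p2):
                    ○ open, literals {p1=T, p2=F, p4=T}.
                  branch 2.2.2.1.2 (add ~~p4):
                    ○ open, literals {p1=T, p4=T}.
              branch 2.2.2.2 (add ~p4, ~p1):
                ~(p2 & ~p4): β-rule — branch into ~p2  //  ~~p4.
                  branch 2.2.2.2.1 (add ~p2):
                    ○ open, literals {p1=F, p2=F, p4=F}.
                  branch 2.2.2.2.2 (add ~~p4):
                    × closes — contains both p4 and ~p4.
2 branches closed, 15 open.
Each open branch fixes some atoms; the unmentioned ones are free. Counting distinct full assignments: branch {p2=F} (p1, p3, p4) contributes 8 new; branch {p3=F, p4=F} (p1, p2) contributes 2 new; branch {p2=F, p3=F} (p1, p4) contributes 0 new; branch {p1=T, p4=F} (p2, p3) contributes 1 new; branch {p1=T, p2=F} (p3, p4) contributes 0 new; branch {p2=F, p3=F} (p1, p4) contributes 0 new; branch {p3=F, p4=T} (p1, p2) contributes 2 new; branch {p1=T, p2=F} (p3, p4) contributes 0 new; branch {p1=T, p4=T} (p2, p3) contributes 1 new; branch {p1=T, p2=F, p4=T} (p3) contributes 0 new; branch {p1=F, p4=F} (p2, p3) contributes 1 new; branch {p1=F, p2=F, p4=F} (p3) contributes 0 new; branch {p1=T, p2=F, p4=T} (p3) contributes 0 new; branch {p1=T, p4=T} (p2, p3) contributes 0 new; branch {p1=F, p2=F, p4=F} (p3) contributes 0 new. Total: 15.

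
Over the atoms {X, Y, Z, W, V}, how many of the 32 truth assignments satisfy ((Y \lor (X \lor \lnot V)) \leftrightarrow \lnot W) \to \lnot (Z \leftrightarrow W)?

Initial set: {(((Y \lor (X \lor \lnot V)) \leftrightarrow \lnot W) \to \lnot (Z \leftrightarrow W))}.
(((Y \lor (X \lor \lnot V)) \leftrightarrow \lnot W) \to \lnot (Z \leftrightarrow W)): β-rule — branch into \lnot ((Y \lor (X \lor \lnot V)) \leftrightarrow \lnot W)  //  \lnot (Z \leftrightarrow W).
  branch 1 (add \lnot ((Y \lor (X \lor \lnot V)) \leftrightarrow \lnot W)):
    \lnot ((Y \lor (X \lor \lnot V)) \leftrightarrow \lnot W): β-rule — branch into (Y \lor (X \lor \lnot V)), \lnot \lnot W  //  \lnot (Y \lor (X \lor \lnot V)), \lnot W.
      branch 1.1 (add (Y \lor (X \lor \lnot V)), \lnot \lnot W):
        (Y \lor (X \lor \lnot V)): β-rule — branch into Y  //  (X \lor \lnot V).
          branch 1.1.1 (add Y):
            ○ open, literals {W=T, Y=T}.
          branch 1.1.2 (add (X \lor \lnot V)):
            (X \lor \lnot V): β-rule — branch into X  //  \lnot V.
              branch 1.1.2.1 (add X):
                ○ open, literals {W=T, X=T}.
              branch 1.1.2.2 (add \lnot V):
                ○ open, literals {V=F, W=T}.
      branch 1.2 (add \lnot (Y \lor (X \lor \lnot V)), \lnot W):
        \lnot (Y \lor (X \lor \lnot V)): α-rule — add \lnot Y, \lnot (X \lor \lnot V).
        \lnot (X \lor \lnot V): α-rule — add \lnot X, \lnot \lnot V.
        ○ open, literals {V=T, W=F, X=F, Y=F}.
  branch 2 (add \lnot (Z \leftrightarrow W)):
    \lnot (Z \leftrightarrow W): β-rule — branch into Z, \lnot W  //  \lnot Z, W.
      branch 2.1 (add Z, \lnot W):
        ○ open, literals {W=F, Z=T}.
      branch 2.2 (add \lnot Z, W):
        ○ open, literals {W=T, Z=F}.
0 branches closed, 6 open.
Each open branch fixes some atoms; the unmentioned ones are free. Counting distinct full assignments: branch {W=T, Y=T} (X, Z, V) contributes 8 new; branch {W=T, X=T} (Y, Z, V) contributes 4 new; branch {V=F, W=T} (X, Y, Z) contributes 2 new; branch {V=T, W=F, X=F, Y=F} (Z) contributes 2 new; branch {W=F, Z=T} (X, Y, V) contributes 7 new; branch {W=T, Z=F} (X, Y, V) contributes 1 new. Total: 24.

24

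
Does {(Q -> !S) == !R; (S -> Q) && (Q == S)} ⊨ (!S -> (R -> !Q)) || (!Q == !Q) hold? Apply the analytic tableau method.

Initial set: {((Q -> !S) == !R); ((S -> Q) && (Q == S)); !((!S -> (R -> !Q)) || (!Q == !Q))}.
((S -> Q) && (Q == S)): α-rule — add (S -> Q), (Q == S).
!((!S -> (R -> !Q)) || (!Q == !Q)): α-rule — add !(!S -> (R -> !Q)), !(!Q == !Q).
!(!S -> (R -> !Q)): α-rule — add !S, !(R -> !Q).
!(R -> !Q): α-rule — add R, !!Q.
((Q -> !S) == !R): β-rule — branch into (Q -> !S), !R  //  !(Q -> !S), !!R.
  branch 1 (add (Q -> !S), !R):
    × closes — contains both R and !R.
  branch 2 (add !(Q -> !S), !!R):
    !(Q -> !S): α-rule — add Q, !!S.
    × closes — contains both S and !S.
All 2 branches close.
Every branch closed, so the premises entail the conclusion.

Yes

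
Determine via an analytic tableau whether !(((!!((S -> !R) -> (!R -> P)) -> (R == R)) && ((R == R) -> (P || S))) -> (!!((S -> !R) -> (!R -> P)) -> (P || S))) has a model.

Unsatisfiable

Initial set: {!(((!!((S -> !R) -> (!R -> P)) -> (R == R)) && ((R == R) -> (P || S))) -> (!!((S -> !R) -> (!R -> P)) -> (P || S)))}.
!(((!!((S -> !R) -> (!R -> P)) -> (R == R)) && ((R == R) -> (P || S))) -> (!!((S -> !R) -> (!R -> P)) -> (P || S))): α-rule — add ((!!((S -> !R) -> (!R -> P)) -> (R == R)) && ((R == R) -> (P || S))), !(!!((S -> !R) -> (!R -> P)) -> (P || S)).
((!!((S -> !R) -> (!R -> P)) -> (R == R)) && ((R == R) -> (P || S))): α-rule — add (!!((S -> !R) -> (!R -> P)) -> (R == R)), ((R == R) -> (P || S)).
!(!!((S -> !R) -> (!R -> P)) -> (P || S)): α-rule — add !!((S -> !R) -> (!R -> P)), !(P || S).
!!((S -> !R) -> (!R -> P)): drop double negation, giving ((S -> !R) -> (!R -> P)).
!(P || S): α-rule — add !P, !S.
(!!((S -> !R) -> (!R -> P)) -> (R == R)): β-rule — branch into !!!((S -> !R) -> (!R -> P))  //  (R == R).
  branch 1 (add !!!((S -> !R) -> (!R -> P))):
    !!!((S -> !R) -> (!R -> P)): drop double negation, giving !((S -> !R) -> (!R -> P)).
    !((S -> !R) -> (!R -> P)): α-rule — add (S -> !R), !(!R -> P).
    !(!R -> P): α-rule — add !R, !P.
    ((R == R) -> (P || S)): β-rule — branch into !(R == R)  //  (P || S).
      branch 1.1 (add !(R == R)):
        ((S -> !R) -> (!R -> P)): β-rule — branch into !(S -> !R)  //  (!R -> P).
          branch 1.1.1 (add !(S -> !R)):
            !(S -> !R): α-rule — add S, !!R.
            × closes — contains both S and !S.
          branch 1.1.2 (add (!R -> P)):
            (S -> !R): β-rule — branch into !S  //  !R.
              branch 1.1.2.1 (add !S):
                !(R == R): β-rule — branch into R, !R  //  !R, R.
                  branch 1.1.2.1.1 (add R, !R):
                    × closes — contains both R and !R.
                  branch 1.1.2.1.2 (add !R, R):
                    × closes — contains both R and !R.
              branch 1.1.2.2 (add !R):
                !(R == R): β-rule — branch into R, !R  //  !R, R.
                  branch 1.1.2.2.1 (add R, !R):
                    × closes — contains both R and !R.
                  branch 1.1.2.2.2 (add !R, R):
                    × closes — contains both R and !R.
      branch 1.2 (add (P || S)):
        ((S -> !R) -> (!R -> P)): β-rule — branch into !(S -> !R)  //  (!R -> P).
          branch 1.2.1 (add !(S -> !R)):
            !(S -> !R): α-rule — add S, !!R.
            × closes — contains both S and !S.
          branch 1.2.2 (add (!R -> P)):
            (S -> !R): β-rule — branch into !S  //  !R.
              branch 1.2.2.1 (add !S):
                (P || S): β-rule — branch into P  //  S.
                  branch 1.2.2.1.1 (add P):
                    × closes — contains both P and !P.
                  branch 1.2.2.1.2 (add S):
                    × closes — contains both S and !S.
              branch 1.2.2.2 (add !R):
                (P || S): β-rule — branch into P  //  S.
                  branch 1.2.2.2.1 (add P):
                    × closes — contains both P and !P.
                  branch 1.2.2.2.2 (add S):
                    × closes — contains both S and !S.
  branch 2 (add (R == R)):
    ((R == R) -> (P || S)): β-rule — branch into !(R == R)  //  (P || S).
      branch 2.1 (add !(R == R)):
        ((S -> !R) -> (!R -> P)): β-rule — branch into !(S -> !R)  //  (!R -> P).
          branch 2.1.1 (add !(S -> !R)):
            !(S -> !R): α-rule — add S, !!R.
            × closes — contains both S and !S.
          branch 2.1.2 (add (!R -> P)):
            (R == R): β-rule — branch into R, R  //  !R, !R.
              branch 2.1.2.1 (add R, R):
                !(R == R): β-rule — branch into R, !R  //  !R, R.
                  branch 2.1.2.1.1 (add R, !R):
                    × closes — contains both R and !R.
                  branch 2.1.2.1.2 (add !R, R):
                    × closes — contains both R and !R.
              branch 2.1.2.2 (add !R, !R):
                !(R == R): β-rule — branch into R, !R  //  !R, R.
                  branch 2.1.2.2.1 (add R, !R):
                    × closes — contains both R and !R.
                  branch 2.1.2.2.2 (add !R, R):
                    × closes — contains both R and !R.
      branch 2.2 (add (P || S)):
        ((S -> !R) -> (!R -> P)): β-rule — branch into !(S -> !R)  //  (!R -> P).
          branch 2.2.1 (add !(S -> !R)):
            !(S -> !R): α-rule — add S, !!R.
            × closes — contains both S and !S.
          branch 2.2.2 (add (!R -> P)):
            (R == R): β-rule — branch into R, R  //  !R, !R.
              branch 2.2.2.1 (add R, R):
                (P || S): β-rule — branch into P  //  S.
                  branch 2.2.2.1.1 (add P):
                    × closes — contains both P and !P.
                  branch 2.2.2.1.2 (add S):
                    × closes — contains both S and !S.
              branch 2.2.2.2 (add !R, !R):
                (P || S): β-rule — branch into P  //  S.
                  branch 2.2.2.2.1 (add P):
                    × closes — contains both P and !P.
                  branch 2.2.2.2.2 (add S):
                    × closes — contains both S and !S.
All 20 branches close.
Every branch closed; the formula is unsatisfiable.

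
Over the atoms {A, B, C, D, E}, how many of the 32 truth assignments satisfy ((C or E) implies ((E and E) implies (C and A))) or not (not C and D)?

Initial set: {(((C or E) implies ((E and E) implies (C and A))) or not (not C and D))}.
(((C or E) implies ((E and E) implies (C and A))) or not (not C and D)): β-rule — branch into ((C or E) implies ((E and E) implies (C and A)))  //  not (not C and D).
  branch 1 (add ((C or E) implies ((E and E) implies (C and A)))):
    ((C or E) implies ((E and E) implies (C and A))): β-rule — branch into not (C or E)  //  ((E and E) implies (C and A)).
      branch 1.1 (add not (C or E)):
        not (C or E): α-rule — add not C, not E.
        ○ open, literals {C=0, E=0}.
      branch 1.2 (add ((E and E) implies (C and A))):
        ((E and E) implies (C and A)): β-rule — branch into not (E and E)  //  (C and A).
          branch 1.2.1 (add not (E and E)):
            not (E and E): β-rule — branch into not E  //  not E.
              branch 1.2.1.1 (add not E):
                ○ open, literals {E=0}.
              branch 1.2.1.2 (add not E):
                ○ open, literals {E=0}.
          branch 1.2.2 (add (C and A)):
            (C and A): α-rule — add C, A.
            ○ open, literals {A=1, C=1}.
  branch 2 (add not (not C and D)):
    not (not C and D): β-rule — branch into not not C  //  not D.
      branch 2.1 (add not not C):
        ○ open, literals {C=1}.
      branch 2.2 (add not D):
        ○ open, literals {D=0}.
0 branches closed, 6 open.
Each open branch fixes some atoms; the unmentioned ones are free. Counting distinct full assignments: branch {C=0, E=0} (A, B, D) contributes 8 new; branch {E=0} (A, B, C, D) contributes 8 new; branch {E=0} (A, B, C, D) contributes 0 new; branch {A=1, C=1} (B, D, E) contributes 4 new; branch {C=1} (A, B, D, E) contributes 4 new; branch {D=0} (A, B, C, E) contributes 4 new. Total: 28.

28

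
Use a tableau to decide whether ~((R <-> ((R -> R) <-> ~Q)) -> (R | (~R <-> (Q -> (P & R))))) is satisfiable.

Satisfiable

Initial set: {~((R <-> ((R -> R) <-> ~Q)) -> (R | (~R <-> (Q -> (P & R)))))}.
~((R <-> ((R -> R) <-> ~Q)) -> (R | (~R <-> (Q -> (P & R))))): α-rule — add (R <-> ((R -> R) <-> ~Q)), ~(R | (~R <-> (Q -> (P & R)))).
~(R | (~R <-> (Q -> (P & R)))): α-rule — add ~R, ~(~R <-> (Q -> (P & R))).
(R <-> ((R -> R) <-> ~Q)): β-rule — branch into R, ((R -> R) <-> ~Q)  //  ~R, ~((R -> R) <-> ~Q).
  branch 1 (add R, ((R -> R) <-> ~Q)):
    × closes — contains both R and ~R.
  branch 2 (add ~R, ~((R -> R) <-> ~Q)):
    ~(~R <-> (Q -> (P & R))): β-rule — branch into ~R, ~(Q -> (P & R))  //  ~~R, (Q -> (P & R)).
      branch 2.1 (add ~R, ~(Q -> (P & R))):
        ~(Q -> (P & R)): α-rule — add Q, ~(P & R).
        ~((R -> R) <-> ~Q): β-rule — branch into (R -> R), ~~Q  //  ~(R -> R), ~Q.
          branch 2.1.1 (add (R -> R), ~~Q):
            ~(P & R): β-rule — branch into ~P  //  ~R.
              branch 2.1.1.1 (add ~P):
                (R -> R): β-rule — branch into ~R  //  R.
                  branch 2.1.1.1.1 (add ~R):
                    ○ open, literals {P=F, Q=T, R=F}.
                  branch 2.1.1.1.2 (add R):
                    × closes — contains both R and ~R.
              branch 2.1.1.2 (add ~R):
                (R -> R): β-rule — branch into ~R  //  R.
                  branch 2.1.1.2.1 (add ~R):
                    ○ open, literals {Q=T, R=F}.
                  branch 2.1.1.2.2 (add R):
                    × closes — contains both R and ~R.
          branch 2.1.2 (add ~(R -> R), ~Q):
            × closes — contains both Q and ~Q.
      branch 2.2 (add ~~R, (Q -> (P & R))):
        × closes — contains both R and ~R.
5 branches closed, 2 open.
An open branch gives a satisfying assignment: P=F, Q=T, R=F.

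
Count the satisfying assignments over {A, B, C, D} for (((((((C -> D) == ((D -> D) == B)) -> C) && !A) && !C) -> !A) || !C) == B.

Initial set: {((((((((C -> D) == ((D -> D) == B)) -> C) && !A) && !C) -> !A) || !C) == B)}.
((((((((C -> D) == ((D -> D) == B)) -> C) && !A) && !C) -> !A) || !C) == B): β-rule — branch into (((((((C -> D) == ((D -> D) == B)) -> C) && !A) && !C) -> !A) || !C), B  //  !(((((((C -> D) == ((D -> D) == B)) -> C) && !A) && !C) -> !A) || !C), !B.
  branch 1 (add (((((((C -> D) == ((D -> D) == B)) -> C) && !A) && !C) -> !A) || !C), B):
    (((((((C -> D) == ((D -> D) == B)) -> C) && !A) && !C) -> !A) || !C): β-rule — branch into ((((((C -> D) == ((D -> D) == B)) -> C) && !A) && !C) -> !A)  //  !C.
      branch 1.1 (add ((((((C -> D) == ((D -> D) == B)) -> C) && !A) && !C) -> !A)):
        ((((((C -> D) == ((D -> D) == B)) -> C) && !A) && !C) -> !A): β-rule — branch into !(((((C -> D) == ((D -> D) == B)) -> C) && !A) && !C)  //  !A.
          branch 1.1.1 (add !(((((C -> D) == ((D -> D) == B)) -> C) && !A) && !C)):
            !(((((C -> D) == ((D -> D) == B)) -> C) && !A) && !C): β-rule — branch into !((((C -> D) == ((D -> D) == B)) -> C) && !A)  //  !!C.
              branch 1.1.1.1 (add !((((C -> D) == ((D -> D) == B)) -> C) && !A)):
                !((((C -> D) == ((D -> D) == B)) -> C) && !A): β-rule — branch into !(((C -> D) == ((D -> D) == B)) -> C)  //  !!A.
                  branch 1.1.1.1.1 (add !(((C -> D) == ((D -> D) == B)) -> C)):
                    !(((C -> D) == ((D -> D) == B)) -> C): α-rule — add ((C -> D) == ((D -> D) == B)), !C.
                    ((C -> D) == ((D -> D) == B)): β-rule — branch into (C -> D), ((D -> D) == B)  //  !(C -> D), !((D -> D) == B).
                      branch 1.1.1.1.1.1 (add (C -> D), ((D -> D) == B)):
                        (C -> D): β-rule — branch into !C  //  D.
                          branch 1.1.1.1.1.1.1 (add !C):
                            ((D -> D) == B): β-rule — branch into (D -> D), B  //  !(D -> D), !B.
                              branch 1.1.1.1.1.1.1.1 (add (D -> D), B):
                                (D -> D): β-rule — branch into !D  //  D.
                                  branch 1.1.1.1.1.1.1.1.1 (add !D):
                                    ○ open, literals {B=true, C=false, D=false}.
                                  branch 1.1.1.1.1.1.1.1.2 (add D):
                                    ○ open, literals {B=true, C=false, D=true}.
                              branch 1.1.1.1.1.1.1.2 (add !(D -> D), !B):
                                × closes — contains both B and !B.
                          branch 1.1.1.1.1.1.2 (add D):
                            ((D -> D) == B): β-rule — branch into (D -> D), B  //  !(D -> D), !B.
                              branch 1.1.1.1.1.1.2.1 (add (D -> D), B):
                                (D -> D): β-rule — branch into !D  //  D.
                                  branch 1.1.1.1.1.1.2.1.1 (add !D):
                                    × closes — contains both D and !D.
                                  branch 1.1.1.1.1.1.2.1.2 (add D):
                                    ○ open, literals {B=true, C=false, D=true}.
                              branch 1.1.1.1.1.1.2.2 (add !(D -> D), !B):
                                × closes — contains both B and !B.
                      branch 1.1.1.1.1.2 (add !(C -> D), !((D -> D) == B)):
                        !(C -> D): α-rule — add C, !D.
                        × closes — contains both C and !C.
                  branch 1.1.1.1.2 (add !!A):
                    ○ open, literals {A=true, B=true}.
              branch 1.1.1.2 (add !!C):
                ○ open, literals {B=true, C=true}.
          branch 1.1.2 (add !A):
            ○ open, literals {A=false, B=true}.
      branch 1.2 (add !C):
        ○ open, literals {B=true, C=false}.
  branch 2 (add !(((((((C -> D) == ((D -> D) == B)) -> C) && !A) && !C) -> !A) || !C), !B):
    !(((((((C -> D) == ((D -> D) == B)) -> C) && !A) && !C) -> !A) || !C): α-rule — add !((((((C -> D) == ((D -> D) == B)) -> C) && !A) && !C) -> !A), !!C.
    !((((((C -> D) == ((D -> D) == B)) -> C) && !A) && !C) -> !A): α-rule — add (((((C -> D) == ((D -> D) == B)) -> C) && !A) && !C), !!A.
    (((((C -> D) == ((D -> D) == B)) -> C) && !A) && !C): α-rule — add ((((C -> D) == ((D -> D) == B)) -> C) && !A), !C.
    × closes — contains both C and !C.
5 branches closed, 7 open.
Each open branch fixes some atoms; the unmentioned ones are free. Counting distinct full assignments: branch {B=true, C=false, D=false} (A) contributes 2 new; branch {B=true, C=false, D=true} (A) contributes 2 new; branch {B=true, C=false, D=true} (A) contributes 0 new; branch {A=true, B=true} (C, D) contributes 2 new; branch {B=true, C=true} (A, D) contributes 2 new; branch {A=false, B=true} (C, D) contributes 0 new; branch {B=true, C=false} (A, D) contributes 0 new. Total: 8.

8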